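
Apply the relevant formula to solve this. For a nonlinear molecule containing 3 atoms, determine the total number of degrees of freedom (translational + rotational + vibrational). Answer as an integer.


Step 1: Translational DOF = 3
Step 2: Rotational DOF (nonlinear) = 3
Step 3: Vibrational DOF = 3*3 - 6 = 3
Step 4: Total = 3 + 3 + 3 = 9

9


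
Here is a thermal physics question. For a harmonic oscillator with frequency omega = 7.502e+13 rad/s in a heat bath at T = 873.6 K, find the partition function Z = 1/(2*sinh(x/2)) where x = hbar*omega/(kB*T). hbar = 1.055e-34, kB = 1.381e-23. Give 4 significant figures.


Step 1: Compute x = hbar*omega/(kB*T) = 1.055e-34*7.502e+13/(1.381e-23*873.6) = 0.656
Step 2: x/2 = 0.328
Step 3: sinh(x/2) = 0.3339
Step 4: Z = 1/(2*0.3339) = 1.497

1.497


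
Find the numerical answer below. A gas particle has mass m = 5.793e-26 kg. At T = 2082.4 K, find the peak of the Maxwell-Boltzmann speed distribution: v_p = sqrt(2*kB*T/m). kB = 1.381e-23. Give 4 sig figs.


Step 1: Numerator = 2*kB*T = 2*1.381e-23*2082.4 = 5.752e-20
Step 2: Ratio = 5.752e-20 / 5.793e-26 = 9.929e+05
Step 3: v_p = sqrt(9.929e+05) = 996.4 m/s

996.4


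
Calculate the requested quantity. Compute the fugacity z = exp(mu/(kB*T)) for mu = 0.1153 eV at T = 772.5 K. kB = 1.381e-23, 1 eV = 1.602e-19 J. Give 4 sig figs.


Step 1: Convert mu to Joules: 0.1153*1.602e-19 = 1.847e-20 J
Step 2: kB*T = 1.381e-23*772.5 = 1.067e-20 J
Step 3: mu/(kB*T) = 1.731
Step 4: z = exp(1.731) = 5.649

5.649


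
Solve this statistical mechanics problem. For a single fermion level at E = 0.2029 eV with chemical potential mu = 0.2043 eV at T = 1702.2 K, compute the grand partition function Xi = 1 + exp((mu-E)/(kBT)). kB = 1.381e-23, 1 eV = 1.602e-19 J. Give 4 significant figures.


Step 1: (mu - E) = 0.2043 - 0.2029 = 0.0014 eV
Step 2: x = (mu-E)*eV/(kB*T) = 0.0014*1.602e-19/(1.381e-23*1702.2) = 0.009541
Step 3: exp(x) = 1.01
Step 4: Xi = 1 + 1.01 = 2.01

2.01


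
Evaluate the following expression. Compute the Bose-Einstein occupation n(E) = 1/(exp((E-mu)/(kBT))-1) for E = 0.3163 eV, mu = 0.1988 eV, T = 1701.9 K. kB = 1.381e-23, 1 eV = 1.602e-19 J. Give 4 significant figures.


Step 1: (E - mu) = 0.1175 eV
Step 2: x = (E-mu)*eV/(kB*T) = 0.1175*1.602e-19/(1.381e-23*1701.9) = 0.8009
Step 3: exp(x) = 2.228
Step 4: n = 1/(exp(x)-1) = 0.8146

0.8146


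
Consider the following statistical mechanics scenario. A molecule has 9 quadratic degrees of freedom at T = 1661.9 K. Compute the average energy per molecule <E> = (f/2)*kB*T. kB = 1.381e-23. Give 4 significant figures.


Step 1: f/2 = 9/2 = 4.5
Step 2: kB*T = 1.381e-23 * 1661.9 = 2.295e-20
Step 3: <E> = 4.5 * 2.295e-20 = 1.033e-19 J

1.033e-19


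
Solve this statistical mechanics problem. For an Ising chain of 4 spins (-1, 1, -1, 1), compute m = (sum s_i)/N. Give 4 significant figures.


Step 1: Count up spins (+1): 2, down spins (-1): 2
Step 2: Total magnetization M = 2 - 2 = 0
Step 3: m = M/N = 0/4 = 0

0


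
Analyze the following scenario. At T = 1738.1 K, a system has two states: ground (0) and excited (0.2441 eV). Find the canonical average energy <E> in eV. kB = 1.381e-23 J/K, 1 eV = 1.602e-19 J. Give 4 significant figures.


Step 1: beta*E = 0.2441*1.602e-19/(1.381e-23*1738.1) = 1.629
Step 2: exp(-beta*E) = 0.1961
Step 3: <E> = 0.2441*0.1961/(1+0.1961) = 0.04002 eV

0.04002


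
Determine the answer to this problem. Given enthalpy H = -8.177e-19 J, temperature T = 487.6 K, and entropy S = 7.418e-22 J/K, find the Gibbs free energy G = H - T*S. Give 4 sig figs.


Step 1: T*S = 487.6 * 7.418e-22 = 3.617e-19 J
Step 2: G = H - T*S = -8.177e-19 - 3.617e-19
Step 3: G = -1.179e-18 J

-1.179e-18


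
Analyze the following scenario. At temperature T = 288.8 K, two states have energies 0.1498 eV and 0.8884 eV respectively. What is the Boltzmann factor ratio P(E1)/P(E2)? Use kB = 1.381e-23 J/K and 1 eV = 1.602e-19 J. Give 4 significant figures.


Step 1: Compute energy difference dE = E1 - E2 = 0.1498 - 0.8884 = -0.7386 eV
Step 2: Convert to Joules: dE_J = -0.7386 * 1.602e-19 = -1.183e-19 J
Step 3: Compute exponent = -dE_J / (kB * T) = -(-1.183e-19) / (1.381e-23 * 288.8) = 29.67
Step 4: P(E1)/P(E2) = exp(29.67) = 7.664e+12

7.664e+12


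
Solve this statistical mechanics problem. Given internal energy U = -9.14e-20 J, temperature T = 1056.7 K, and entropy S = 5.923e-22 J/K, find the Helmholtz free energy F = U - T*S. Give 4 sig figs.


Step 1: T*S = 1056.7 * 5.923e-22 = 6.259e-19 J
Step 2: F = U - T*S = -9.14e-20 - 6.259e-19
Step 3: F = -7.173e-19 J

-7.173e-19


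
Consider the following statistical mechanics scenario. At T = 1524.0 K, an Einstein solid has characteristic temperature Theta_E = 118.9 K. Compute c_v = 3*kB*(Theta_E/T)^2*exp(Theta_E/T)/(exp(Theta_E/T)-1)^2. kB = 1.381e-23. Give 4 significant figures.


Step 1: x = Theta_E/T = 118.9/1524.0 = 0.07802
Step 2: x^2 = 0.006087
Step 3: exp(x) = 1.081
Step 4: c_v = 3*1.381e-23*0.006087*1.081/(1.081-1)^2 = 4.141e-23

4.141e-23


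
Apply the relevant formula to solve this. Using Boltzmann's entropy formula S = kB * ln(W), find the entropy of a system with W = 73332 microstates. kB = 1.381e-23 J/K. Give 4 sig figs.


Step 1: ln(W) = ln(73332) = 11.2
Step 2: S = kB * ln(W) = 1.381e-23 * 11.2
Step 3: S = 1.547e-22 J/K

1.547e-22


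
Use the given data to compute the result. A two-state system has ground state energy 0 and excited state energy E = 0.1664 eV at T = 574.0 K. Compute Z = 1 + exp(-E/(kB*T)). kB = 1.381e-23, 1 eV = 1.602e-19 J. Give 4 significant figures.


Step 1: Compute beta*E = E*eV/(kB*T) = 0.1664*1.602e-19/(1.381e-23*574.0) = 3.363
Step 2: exp(-beta*E) = exp(-3.363) = 0.03464
Step 3: Z = 1 + 0.03464 = 1.035

1.035


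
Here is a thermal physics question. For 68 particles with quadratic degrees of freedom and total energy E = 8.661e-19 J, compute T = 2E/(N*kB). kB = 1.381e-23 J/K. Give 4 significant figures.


Step 1: Numerator = 2*E = 2*8.661e-19 = 1.732e-18 J
Step 2: Denominator = N*kB = 68*1.381e-23 = 9.391e-22
Step 3: T = 1.732e-18 / 9.391e-22 = 1845 K

1845


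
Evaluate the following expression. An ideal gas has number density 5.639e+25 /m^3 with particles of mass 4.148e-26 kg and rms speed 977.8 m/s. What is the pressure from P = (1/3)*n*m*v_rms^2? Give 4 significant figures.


Step 1: v_rms^2 = 977.8^2 = 9.561e+05
Step 2: n*m = 5.639e+25*4.148e-26 = 2.339
Step 3: P = (1/3)*2.339*9.561e+05 = 7.455e+05 Pa

7.455e+05


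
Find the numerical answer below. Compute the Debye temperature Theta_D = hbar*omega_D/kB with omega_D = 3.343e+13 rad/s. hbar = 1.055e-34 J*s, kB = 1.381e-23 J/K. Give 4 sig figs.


Step 1: hbar*omega_D = 1.055e-34 * 3.343e+13 = 3.527e-21 J
Step 2: Theta_D = 3.527e-21 / 1.381e-23
Step 3: Theta_D = 255.4 K

255.4


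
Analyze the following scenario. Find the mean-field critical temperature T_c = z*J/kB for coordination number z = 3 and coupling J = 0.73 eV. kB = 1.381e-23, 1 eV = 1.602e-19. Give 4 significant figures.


Step 1: z*J = 3*0.73 = 2.19 eV
Step 2: Convert to Joules: 2.19*1.602e-19 = 3.508e-19 J
Step 3: T_c = 3.508e-19 / 1.381e-23 = 2.54e+04 K

2.54e+04


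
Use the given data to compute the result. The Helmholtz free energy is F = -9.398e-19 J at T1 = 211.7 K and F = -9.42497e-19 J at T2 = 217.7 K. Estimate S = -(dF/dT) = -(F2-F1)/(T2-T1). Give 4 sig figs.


Step 1: dF = F2 - F1 = -9.42497e-19 - (-9.398e-19) = -2.697e-21 J
Step 2: dT = T2 - T1 = 217.7 - 211.7 = 6 K
Step 3: S = -dF/dT = -(-2.697e-21)/6 = 4.495e-22 J/K

4.495e-22


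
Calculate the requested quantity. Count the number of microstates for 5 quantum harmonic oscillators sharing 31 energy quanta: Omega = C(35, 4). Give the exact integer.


Step 1: Use binomial coefficient C(35, 4)
Step 2: Numerator = 35! / 31!
Step 3: Denominator = 4!
Step 4: Omega = 52360

52360


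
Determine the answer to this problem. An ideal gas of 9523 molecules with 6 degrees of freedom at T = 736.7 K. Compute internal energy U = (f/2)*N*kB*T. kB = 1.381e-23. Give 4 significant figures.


Step 1: f/2 = 6/2 = 3.0
Step 2: N*kB*T = 9523*1.381e-23*736.7 = 9.689e-17
Step 3: U = 3.0 * 9.689e-17 = 2.907e-16 J

2.907e-16


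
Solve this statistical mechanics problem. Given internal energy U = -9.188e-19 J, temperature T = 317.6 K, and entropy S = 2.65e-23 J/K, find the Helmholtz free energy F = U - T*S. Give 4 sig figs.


Step 1: T*S = 317.6 * 2.65e-23 = 8.416e-21 J
Step 2: F = U - T*S = -9.188e-19 - 8.416e-21
Step 3: F = -9.272e-19 J

-9.272e-19


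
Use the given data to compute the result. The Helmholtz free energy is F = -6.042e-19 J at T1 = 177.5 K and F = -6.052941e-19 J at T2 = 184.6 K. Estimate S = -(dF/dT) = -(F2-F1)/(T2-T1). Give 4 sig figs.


Step 1: dF = F2 - F1 = -6.052941e-19 - (-6.042e-19) = -1.0941e-21 J
Step 2: dT = T2 - T1 = 184.6 - 177.5 = 7.1 K
Step 3: S = -dF/dT = -(-1.0941e-21)/7.1 = 1.541e-22 J/K

1.541e-22


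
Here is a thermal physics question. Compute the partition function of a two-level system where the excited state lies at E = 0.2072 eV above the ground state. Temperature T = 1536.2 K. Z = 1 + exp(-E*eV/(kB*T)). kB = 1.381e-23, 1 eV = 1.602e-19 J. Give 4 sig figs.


Step 1: Compute beta*E = E*eV/(kB*T) = 0.2072*1.602e-19/(1.381e-23*1536.2) = 1.565
Step 2: exp(-beta*E) = exp(-1.565) = 0.2092
Step 3: Z = 1 + 0.2092 = 1.209

1.209


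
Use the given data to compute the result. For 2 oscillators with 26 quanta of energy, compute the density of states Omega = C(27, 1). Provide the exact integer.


Step 1: Use binomial coefficient C(27, 1)
Step 2: Numerator = 27! / 26!
Step 3: Denominator = 1!
Step 4: Omega = 27

27


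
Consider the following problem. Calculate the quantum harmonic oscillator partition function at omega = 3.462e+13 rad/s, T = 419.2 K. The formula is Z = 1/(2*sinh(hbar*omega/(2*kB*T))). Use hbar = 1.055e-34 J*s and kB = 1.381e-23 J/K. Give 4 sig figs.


Step 1: Compute x = hbar*omega/(kB*T) = 1.055e-34*3.462e+13/(1.381e-23*419.2) = 0.6309
Step 2: x/2 = 0.3155
Step 3: sinh(x/2) = 0.3207
Step 4: Z = 1/(2*0.3207) = 1.559

1.559


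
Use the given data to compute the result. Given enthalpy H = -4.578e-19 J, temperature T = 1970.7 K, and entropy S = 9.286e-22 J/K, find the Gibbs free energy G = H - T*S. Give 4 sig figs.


Step 1: T*S = 1970.7 * 9.286e-22 = 1.83e-18 J
Step 2: G = H - T*S = -4.578e-19 - 1.83e-18
Step 3: G = -2.288e-18 J

-2.288e-18


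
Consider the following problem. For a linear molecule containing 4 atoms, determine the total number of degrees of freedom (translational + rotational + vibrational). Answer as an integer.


Step 1: Translational DOF = 3
Step 2: Rotational DOF (linear) = 2
Step 3: Vibrational DOF = 3*4 - 5 = 7
Step 4: Total = 3 + 2 + 7 = 12

12


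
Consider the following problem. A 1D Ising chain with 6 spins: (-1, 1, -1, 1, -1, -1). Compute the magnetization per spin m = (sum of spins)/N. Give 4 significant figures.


Step 1: Count up spins (+1): 2, down spins (-1): 4
Step 2: Total magnetization M = 2 - 4 = -2
Step 3: m = M/N = -2/6 = -0.3333

-0.3333


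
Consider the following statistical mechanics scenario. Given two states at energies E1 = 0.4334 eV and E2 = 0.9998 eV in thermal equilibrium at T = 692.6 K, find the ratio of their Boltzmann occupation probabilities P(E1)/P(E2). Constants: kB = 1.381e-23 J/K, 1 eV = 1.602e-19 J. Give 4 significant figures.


Step 1: Compute energy difference dE = E1 - E2 = 0.4334 - 0.9998 = -0.5664 eV
Step 2: Convert to Joules: dE_J = -0.5664 * 1.602e-19 = -9.074e-20 J
Step 3: Compute exponent = -dE_J / (kB * T) = -(-9.074e-20) / (1.381e-23 * 692.6) = 9.487
Step 4: P(E1)/P(E2) = exp(9.487) = 1.318e+04

1.318e+04


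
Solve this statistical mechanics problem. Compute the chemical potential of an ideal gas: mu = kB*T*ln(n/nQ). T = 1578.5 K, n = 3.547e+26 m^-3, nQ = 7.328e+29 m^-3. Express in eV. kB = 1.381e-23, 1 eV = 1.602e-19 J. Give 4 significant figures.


Step 1: n/nQ = 3.547e+26/7.328e+29 = 0.000484
Step 2: ln(n/nQ) = -7.633
Step 3: mu = kB*T*ln(n/nQ) = 2.18e-20*-7.633 = -1.664e-19 J
Step 4: Convert to eV: -1.664e-19/1.602e-19 = -1.039 eV

-1.039


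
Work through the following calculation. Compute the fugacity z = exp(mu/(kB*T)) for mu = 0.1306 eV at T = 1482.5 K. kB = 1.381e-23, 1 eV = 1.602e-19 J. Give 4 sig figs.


Step 1: Convert mu to Joules: 0.1306*1.602e-19 = 2.092e-20 J
Step 2: kB*T = 1.381e-23*1482.5 = 2.047e-20 J
Step 3: mu/(kB*T) = 1.022
Step 4: z = exp(1.022) = 2.779

2.779


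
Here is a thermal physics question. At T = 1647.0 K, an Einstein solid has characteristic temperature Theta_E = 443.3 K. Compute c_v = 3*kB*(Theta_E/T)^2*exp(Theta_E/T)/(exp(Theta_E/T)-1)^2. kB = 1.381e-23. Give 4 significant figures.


Step 1: x = Theta_E/T = 443.3/1647.0 = 0.2692
Step 2: x^2 = 0.07244
Step 3: exp(x) = 1.309
Step 4: c_v = 3*1.381e-23*0.07244*1.309/(1.309-1)^2 = 4.118e-23

4.118e-23


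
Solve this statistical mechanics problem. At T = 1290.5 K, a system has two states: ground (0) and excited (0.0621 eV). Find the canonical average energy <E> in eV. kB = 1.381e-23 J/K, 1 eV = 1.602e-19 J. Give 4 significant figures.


Step 1: beta*E = 0.0621*1.602e-19/(1.381e-23*1290.5) = 0.5582
Step 2: exp(-beta*E) = 0.5722
Step 3: <E> = 0.0621*0.5722/(1+0.5722) = 0.0226 eV

0.0226


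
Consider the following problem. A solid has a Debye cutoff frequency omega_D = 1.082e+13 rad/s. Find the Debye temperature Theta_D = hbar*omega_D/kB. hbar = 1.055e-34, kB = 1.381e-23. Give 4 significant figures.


Step 1: hbar*omega_D = 1.055e-34 * 1.082e+13 = 1.142e-21 J
Step 2: Theta_D = 1.142e-21 / 1.381e-23
Step 3: Theta_D = 82.66 K

82.66


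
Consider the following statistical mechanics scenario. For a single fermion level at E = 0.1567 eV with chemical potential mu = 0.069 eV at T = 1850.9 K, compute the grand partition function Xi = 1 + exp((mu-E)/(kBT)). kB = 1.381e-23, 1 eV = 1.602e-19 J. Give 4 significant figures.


Step 1: (mu - E) = 0.069 - 0.1567 = -0.0877 eV
Step 2: x = (mu-E)*eV/(kB*T) = -0.0877*1.602e-19/(1.381e-23*1850.9) = -0.5496
Step 3: exp(x) = 0.5772
Step 4: Xi = 1 + 0.5772 = 1.577

1.577


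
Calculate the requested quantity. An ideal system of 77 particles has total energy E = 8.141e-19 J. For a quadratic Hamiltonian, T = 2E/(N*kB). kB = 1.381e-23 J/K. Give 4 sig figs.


Step 1: Numerator = 2*E = 2*8.141e-19 = 1.628e-18 J
Step 2: Denominator = N*kB = 77*1.381e-23 = 1.063e-21
Step 3: T = 1.628e-18 / 1.063e-21 = 1531 K

1531


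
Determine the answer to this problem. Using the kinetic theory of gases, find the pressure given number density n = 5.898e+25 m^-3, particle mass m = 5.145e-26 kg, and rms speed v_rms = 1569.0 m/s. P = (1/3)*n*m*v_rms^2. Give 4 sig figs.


Step 1: v_rms^2 = 1569.0^2 = 2.462e+06
Step 2: n*m = 5.898e+25*5.145e-26 = 3.035
Step 3: P = (1/3)*3.035*2.462e+06 = 2.49e+06 Pa

2.49e+06


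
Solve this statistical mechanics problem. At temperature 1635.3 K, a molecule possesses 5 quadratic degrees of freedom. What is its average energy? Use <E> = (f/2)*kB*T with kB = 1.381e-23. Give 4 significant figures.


Step 1: f/2 = 5/2 = 2.5
Step 2: kB*T = 1.381e-23 * 1635.3 = 2.258e-20
Step 3: <E> = 2.5 * 2.258e-20 = 5.646e-20 J

5.646e-20


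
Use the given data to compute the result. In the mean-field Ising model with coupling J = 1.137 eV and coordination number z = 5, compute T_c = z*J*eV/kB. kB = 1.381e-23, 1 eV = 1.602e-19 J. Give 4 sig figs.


Step 1: z*J = 5*1.137 = 5.685 eV
Step 2: Convert to Joules: 5.685*1.602e-19 = 9.107e-19 J
Step 3: T_c = 9.107e-19 / 1.381e-23 = 6.595e+04 K

6.595e+04


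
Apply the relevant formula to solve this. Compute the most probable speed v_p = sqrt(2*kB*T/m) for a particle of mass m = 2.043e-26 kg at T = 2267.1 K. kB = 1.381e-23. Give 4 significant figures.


Step 1: Numerator = 2*kB*T = 2*1.381e-23*2267.1 = 6.262e-20
Step 2: Ratio = 6.262e-20 / 2.043e-26 = 3.065e+06
Step 3: v_p = sqrt(3.065e+06) = 1751 m/s

1751


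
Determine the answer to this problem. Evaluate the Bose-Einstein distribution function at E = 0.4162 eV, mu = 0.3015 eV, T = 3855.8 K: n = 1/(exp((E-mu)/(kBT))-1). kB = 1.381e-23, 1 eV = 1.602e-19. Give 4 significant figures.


Step 1: (E - mu) = 0.1147 eV
Step 2: x = (E-mu)*eV/(kB*T) = 0.1147*1.602e-19/(1.381e-23*3855.8) = 0.3451
Step 3: exp(x) = 1.412
Step 4: n = 1/(exp(x)-1) = 2.427

2.427


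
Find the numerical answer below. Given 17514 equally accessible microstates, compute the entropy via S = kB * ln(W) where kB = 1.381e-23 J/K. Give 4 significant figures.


Step 1: ln(W) = ln(17514) = 9.771
Step 2: S = kB * ln(W) = 1.381e-23 * 9.771
Step 3: S = 1.349e-22 J/K

1.349e-22


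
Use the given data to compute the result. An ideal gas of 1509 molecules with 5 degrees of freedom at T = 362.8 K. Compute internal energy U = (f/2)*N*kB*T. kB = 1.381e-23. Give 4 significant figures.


Step 1: f/2 = 5/2 = 2.5
Step 2: N*kB*T = 1509*1.381e-23*362.8 = 7.56e-18
Step 3: U = 2.5 * 7.56e-18 = 1.89e-17 J

1.89e-17


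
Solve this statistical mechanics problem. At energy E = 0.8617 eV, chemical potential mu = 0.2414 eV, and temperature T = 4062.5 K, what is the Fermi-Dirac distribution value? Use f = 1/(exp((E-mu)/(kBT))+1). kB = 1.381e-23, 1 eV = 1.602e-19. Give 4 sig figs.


Step 1: (E - mu) = 0.8617 - 0.2414 = 0.6203 eV
Step 2: Convert: (E-mu)*eV = 9.937e-20 J
Step 3: x = (E-mu)*eV/(kB*T) = 1.771
Step 4: f = 1/(exp(1.771)+1) = 0.1454

0.1454


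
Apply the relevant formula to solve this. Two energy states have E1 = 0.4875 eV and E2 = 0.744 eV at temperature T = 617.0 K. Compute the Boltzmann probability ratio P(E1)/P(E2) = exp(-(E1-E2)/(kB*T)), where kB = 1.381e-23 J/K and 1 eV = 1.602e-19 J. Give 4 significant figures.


Step 1: Compute energy difference dE = E1 - E2 = 0.4875 - 0.744 = -0.2565 eV
Step 2: Convert to Joules: dE_J = -0.2565 * 1.602e-19 = -4.109e-20 J
Step 3: Compute exponent = -dE_J / (kB * T) = -(-4.109e-20) / (1.381e-23 * 617.0) = 4.822
Step 4: P(E1)/P(E2) = exp(4.822) = 124.3

124.3


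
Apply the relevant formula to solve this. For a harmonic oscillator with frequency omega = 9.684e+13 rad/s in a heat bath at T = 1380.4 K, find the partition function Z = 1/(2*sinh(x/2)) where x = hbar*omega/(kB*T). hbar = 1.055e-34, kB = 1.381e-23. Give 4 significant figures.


Step 1: Compute x = hbar*omega/(kB*T) = 1.055e-34*9.684e+13/(1.381e-23*1380.4) = 0.5359
Step 2: x/2 = 0.268
Step 3: sinh(x/2) = 0.2712
Step 4: Z = 1/(2*0.2712) = 1.844

1.844


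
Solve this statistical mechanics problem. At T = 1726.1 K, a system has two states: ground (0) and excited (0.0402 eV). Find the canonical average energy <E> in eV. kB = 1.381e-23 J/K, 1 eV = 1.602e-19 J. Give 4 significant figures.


Step 1: beta*E = 0.0402*1.602e-19/(1.381e-23*1726.1) = 0.2702
Step 2: exp(-beta*E) = 0.7633
Step 3: <E> = 0.0402*0.7633/(1+0.7633) = 0.0174 eV

0.0174


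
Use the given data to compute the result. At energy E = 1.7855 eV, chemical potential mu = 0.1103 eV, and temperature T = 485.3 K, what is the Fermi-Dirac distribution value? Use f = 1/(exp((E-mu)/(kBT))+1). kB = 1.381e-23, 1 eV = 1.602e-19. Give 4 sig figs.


Step 1: (E - mu) = 1.7855 - 0.1103 = 1.675 eV
Step 2: Convert: (E-mu)*eV = 2.684e-19 J
Step 3: x = (E-mu)*eV/(kB*T) = 40.04
Step 4: f = 1/(exp(40.04)+1) = 4.07e-18

4.07e-18


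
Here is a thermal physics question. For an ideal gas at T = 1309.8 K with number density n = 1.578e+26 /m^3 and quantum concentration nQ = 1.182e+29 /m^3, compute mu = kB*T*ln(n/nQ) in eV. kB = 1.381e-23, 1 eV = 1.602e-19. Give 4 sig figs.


Step 1: n/nQ = 1.578e+26/1.182e+29 = 0.001335
Step 2: ln(n/nQ) = -6.619
Step 3: mu = kB*T*ln(n/nQ) = 1.809e-20*-6.619 = -1.197e-19 J
Step 4: Convert to eV: -1.197e-19/1.602e-19 = -0.7473 eV

-0.7473


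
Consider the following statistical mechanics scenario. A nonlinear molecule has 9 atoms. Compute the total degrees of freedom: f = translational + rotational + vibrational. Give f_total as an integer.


Step 1: Translational DOF = 3
Step 2: Rotational DOF (nonlinear) = 3
Step 3: Vibrational DOF = 3*9 - 6 = 21
Step 4: Total = 3 + 3 + 21 = 27

27


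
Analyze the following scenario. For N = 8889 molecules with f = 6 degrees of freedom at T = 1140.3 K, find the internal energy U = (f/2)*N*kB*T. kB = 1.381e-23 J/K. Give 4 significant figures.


Step 1: f/2 = 6/2 = 3.0
Step 2: N*kB*T = 8889*1.381e-23*1140.3 = 1.4e-16
Step 3: U = 3.0 * 1.4e-16 = 4.199e-16 J

4.199e-16


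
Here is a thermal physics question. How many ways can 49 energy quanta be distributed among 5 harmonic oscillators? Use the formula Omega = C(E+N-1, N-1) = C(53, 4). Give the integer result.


Step 1: Use binomial coefficient C(53, 4)
Step 2: Numerator = 53! / 49!
Step 3: Denominator = 4!
Step 4: Omega = 292825

292825


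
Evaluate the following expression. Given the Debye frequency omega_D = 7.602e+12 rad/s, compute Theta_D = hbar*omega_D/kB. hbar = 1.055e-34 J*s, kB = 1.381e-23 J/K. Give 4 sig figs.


Step 1: hbar*omega_D = 1.055e-34 * 7.602e+12 = 8.02e-22 J
Step 2: Theta_D = 8.02e-22 / 1.381e-23
Step 3: Theta_D = 58.07 K

58.07


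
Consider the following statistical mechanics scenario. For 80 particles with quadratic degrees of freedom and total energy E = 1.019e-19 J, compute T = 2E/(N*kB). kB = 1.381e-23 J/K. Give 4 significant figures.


Step 1: Numerator = 2*E = 2*1.019e-19 = 2.038e-19 J
Step 2: Denominator = N*kB = 80*1.381e-23 = 1.105e-21
Step 3: T = 2.038e-19 / 1.105e-21 = 184.5 K

184.5


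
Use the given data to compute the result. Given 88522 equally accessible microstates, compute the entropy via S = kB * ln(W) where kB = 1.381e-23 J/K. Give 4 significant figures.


Step 1: ln(W) = ln(88522) = 11.39
Step 2: S = kB * ln(W) = 1.381e-23 * 11.39
Step 3: S = 1.573e-22 J/K

1.573e-22


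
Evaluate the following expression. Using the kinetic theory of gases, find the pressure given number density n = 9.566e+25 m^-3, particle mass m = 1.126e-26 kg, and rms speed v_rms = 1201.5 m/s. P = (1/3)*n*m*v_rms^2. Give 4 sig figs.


Step 1: v_rms^2 = 1201.5^2 = 1.444e+06
Step 2: n*m = 9.566e+25*1.126e-26 = 1.077
Step 3: P = (1/3)*1.077*1.444e+06 = 5.183e+05 Pa

5.183e+05


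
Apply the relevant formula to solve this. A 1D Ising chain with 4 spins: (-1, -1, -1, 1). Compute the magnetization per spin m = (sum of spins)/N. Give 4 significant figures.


Step 1: Count up spins (+1): 1, down spins (-1): 3
Step 2: Total magnetization M = 1 - 3 = -2
Step 3: m = M/N = -2/4 = -0.5

-0.5


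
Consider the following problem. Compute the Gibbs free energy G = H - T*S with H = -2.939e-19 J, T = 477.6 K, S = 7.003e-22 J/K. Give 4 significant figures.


Step 1: T*S = 477.6 * 7.003e-22 = 3.345e-19 J
Step 2: G = H - T*S = -2.939e-19 - 3.345e-19
Step 3: G = -6.284e-19 J

-6.284e-19


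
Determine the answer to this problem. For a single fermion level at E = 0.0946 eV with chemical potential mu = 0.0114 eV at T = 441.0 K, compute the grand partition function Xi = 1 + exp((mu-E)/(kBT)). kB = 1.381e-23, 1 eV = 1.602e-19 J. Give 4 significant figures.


Step 1: (mu - E) = 0.0114 - 0.0946 = -0.0832 eV
Step 2: x = (mu-E)*eV/(kB*T) = -0.0832*1.602e-19/(1.381e-23*441.0) = -2.189
Step 3: exp(x) = 0.1121
Step 4: Xi = 1 + 0.1121 = 1.112

1.112


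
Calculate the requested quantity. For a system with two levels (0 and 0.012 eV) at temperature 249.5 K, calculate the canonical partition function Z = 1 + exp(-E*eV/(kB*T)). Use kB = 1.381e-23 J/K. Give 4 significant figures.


Step 1: Compute beta*E = E*eV/(kB*T) = 0.012*1.602e-19/(1.381e-23*249.5) = 0.5579
Step 2: exp(-beta*E) = exp(-0.5579) = 0.5724
Step 3: Z = 1 + 0.5724 = 1.572

1.572


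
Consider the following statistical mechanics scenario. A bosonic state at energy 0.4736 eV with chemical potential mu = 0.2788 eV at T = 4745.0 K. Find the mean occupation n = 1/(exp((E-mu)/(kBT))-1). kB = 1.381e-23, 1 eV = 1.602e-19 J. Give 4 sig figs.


Step 1: (E - mu) = 0.1948 eV
Step 2: x = (E-mu)*eV/(kB*T) = 0.1948*1.602e-19/(1.381e-23*4745.0) = 0.4762
Step 3: exp(x) = 1.61
Step 4: n = 1/(exp(x)-1) = 1.639

1.639


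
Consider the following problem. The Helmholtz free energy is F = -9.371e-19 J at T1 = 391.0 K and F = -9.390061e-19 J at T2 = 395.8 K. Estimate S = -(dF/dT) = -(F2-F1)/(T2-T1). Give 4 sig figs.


Step 1: dF = F2 - F1 = -9.390061e-19 - (-9.371e-19) = -1.9061e-21 J
Step 2: dT = T2 - T1 = 395.8 - 391.0 = 4.8 K
Step 3: S = -dF/dT = -(-1.9061e-21)/4.8 = 3.971e-22 J/K

3.971e-22


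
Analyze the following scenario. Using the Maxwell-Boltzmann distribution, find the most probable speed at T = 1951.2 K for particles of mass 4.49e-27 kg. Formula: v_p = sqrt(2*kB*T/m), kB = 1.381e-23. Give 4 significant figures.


Step 1: Numerator = 2*kB*T = 2*1.381e-23*1951.2 = 5.389e-20
Step 2: Ratio = 5.389e-20 / 4.49e-27 = 1.2e+07
Step 3: v_p = sqrt(1.2e+07) = 3464 m/s

3464


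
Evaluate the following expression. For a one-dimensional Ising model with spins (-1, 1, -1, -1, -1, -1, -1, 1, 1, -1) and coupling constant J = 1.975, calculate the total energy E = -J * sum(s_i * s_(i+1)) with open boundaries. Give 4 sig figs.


Step 1: Nearest-neighbor products: -1, -1, 1, 1, 1, 1, -1, 1, -1
Step 2: Sum of products = 1
Step 3: E = -1.975 * 1 = -1.975

-1.975


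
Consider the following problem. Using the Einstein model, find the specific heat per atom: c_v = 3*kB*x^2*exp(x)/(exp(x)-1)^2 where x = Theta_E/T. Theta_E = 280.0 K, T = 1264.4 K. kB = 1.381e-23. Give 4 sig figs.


Step 1: x = Theta_E/T = 280.0/1264.4 = 0.2214
Step 2: x^2 = 0.04904
Step 3: exp(x) = 1.248
Step 4: c_v = 3*1.381e-23*0.04904*1.248/(1.248-1)^2 = 4.126e-23

4.126e-23


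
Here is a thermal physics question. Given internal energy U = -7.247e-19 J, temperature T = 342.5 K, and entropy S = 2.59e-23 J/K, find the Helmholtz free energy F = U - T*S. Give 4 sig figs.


Step 1: T*S = 342.5 * 2.59e-23 = 8.871e-21 J
Step 2: F = U - T*S = -7.247e-19 - 8.871e-21
Step 3: F = -7.336e-19 J

-7.336e-19


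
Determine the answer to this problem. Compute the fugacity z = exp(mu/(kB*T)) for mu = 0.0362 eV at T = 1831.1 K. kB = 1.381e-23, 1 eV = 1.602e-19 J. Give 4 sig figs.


Step 1: Convert mu to Joules: 0.0362*1.602e-19 = 5.799e-21 J
Step 2: kB*T = 1.381e-23*1831.1 = 2.529e-20 J
Step 3: mu/(kB*T) = 0.2293
Step 4: z = exp(0.2293) = 1.258

1.258


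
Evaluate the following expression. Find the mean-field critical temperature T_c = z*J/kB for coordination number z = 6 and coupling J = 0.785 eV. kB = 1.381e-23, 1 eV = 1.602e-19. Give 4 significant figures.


Step 1: z*J = 6*0.785 = 4.71 eV
Step 2: Convert to Joules: 4.71*1.602e-19 = 7.545e-19 J
Step 3: T_c = 7.545e-19 / 1.381e-23 = 5.464e+04 K

5.464e+04


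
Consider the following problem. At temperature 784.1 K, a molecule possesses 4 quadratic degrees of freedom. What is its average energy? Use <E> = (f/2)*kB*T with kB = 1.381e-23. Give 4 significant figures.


Step 1: f/2 = 4/2 = 2
Step 2: kB*T = 1.381e-23 * 784.1 = 1.083e-20
Step 3: <E> = 2 * 1.083e-20 = 2.166e-20 J

2.166e-20


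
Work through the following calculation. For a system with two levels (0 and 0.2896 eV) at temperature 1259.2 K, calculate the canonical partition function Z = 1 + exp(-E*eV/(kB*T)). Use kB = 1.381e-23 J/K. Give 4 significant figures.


Step 1: Compute beta*E = E*eV/(kB*T) = 0.2896*1.602e-19/(1.381e-23*1259.2) = 2.668
Step 2: exp(-beta*E) = exp(-2.668) = 0.0694
Step 3: Z = 1 + 0.0694 = 1.069

1.069


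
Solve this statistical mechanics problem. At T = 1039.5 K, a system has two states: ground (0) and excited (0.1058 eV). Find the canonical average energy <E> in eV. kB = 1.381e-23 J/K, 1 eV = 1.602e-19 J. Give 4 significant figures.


Step 1: beta*E = 0.1058*1.602e-19/(1.381e-23*1039.5) = 1.181
Step 2: exp(-beta*E) = 0.3071
Step 3: <E> = 0.1058*0.3071/(1+0.3071) = 0.02486 eV

0.02486


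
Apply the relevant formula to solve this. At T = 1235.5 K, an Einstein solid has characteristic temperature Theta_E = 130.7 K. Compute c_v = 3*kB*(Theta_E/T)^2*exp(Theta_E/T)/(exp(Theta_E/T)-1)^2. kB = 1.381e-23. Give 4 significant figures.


Step 1: x = Theta_E/T = 130.7/1235.5 = 0.1058
Step 2: x^2 = 0.01119
Step 3: exp(x) = 1.112
Step 4: c_v = 3*1.381e-23*0.01119*1.112/(1.112-1)^2 = 4.139e-23

4.139e-23


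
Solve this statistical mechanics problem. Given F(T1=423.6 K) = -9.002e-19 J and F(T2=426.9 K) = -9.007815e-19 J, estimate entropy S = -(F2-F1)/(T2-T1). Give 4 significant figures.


Step 1: dF = F2 - F1 = -9.007815e-19 - (-9.002e-19) = -5.815e-22 J
Step 2: dT = T2 - T1 = 426.9 - 423.6 = 3.3 K
Step 3: S = -dF/dT = -(-5.815e-22)/3.3 = 1.762e-22 J/K

1.762e-22


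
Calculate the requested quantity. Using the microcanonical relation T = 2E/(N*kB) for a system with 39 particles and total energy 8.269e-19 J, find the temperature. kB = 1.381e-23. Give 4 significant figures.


Step 1: Numerator = 2*E = 2*8.269e-19 = 1.654e-18 J
Step 2: Denominator = N*kB = 39*1.381e-23 = 5.386e-22
Step 3: T = 1.654e-18 / 5.386e-22 = 3071 K

3071


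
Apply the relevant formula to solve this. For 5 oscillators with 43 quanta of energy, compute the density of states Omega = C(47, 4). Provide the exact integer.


Step 1: Use binomial coefficient C(47, 4)
Step 2: Numerator = 47! / 43!
Step 3: Denominator = 4!
Step 4: Omega = 178365

178365


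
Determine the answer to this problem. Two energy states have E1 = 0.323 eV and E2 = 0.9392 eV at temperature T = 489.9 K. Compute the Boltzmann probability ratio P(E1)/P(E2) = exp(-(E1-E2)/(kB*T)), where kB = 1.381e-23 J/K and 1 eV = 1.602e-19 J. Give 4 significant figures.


Step 1: Compute energy difference dE = E1 - E2 = 0.323 - 0.9392 = -0.6162 eV
Step 2: Convert to Joules: dE_J = -0.6162 * 1.602e-19 = -9.872e-20 J
Step 3: Compute exponent = -dE_J / (kB * T) = -(-9.872e-20) / (1.381e-23 * 489.9) = 14.59
Step 4: P(E1)/P(E2) = exp(14.59) = 2.172e+06

2.172e+06


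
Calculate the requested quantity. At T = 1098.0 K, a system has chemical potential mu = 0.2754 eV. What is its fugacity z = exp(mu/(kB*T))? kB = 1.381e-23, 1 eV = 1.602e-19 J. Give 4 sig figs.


Step 1: Convert mu to Joules: 0.2754*1.602e-19 = 4.412e-20 J
Step 2: kB*T = 1.381e-23*1098.0 = 1.516e-20 J
Step 3: mu/(kB*T) = 2.91
Step 4: z = exp(2.91) = 18.35

18.35


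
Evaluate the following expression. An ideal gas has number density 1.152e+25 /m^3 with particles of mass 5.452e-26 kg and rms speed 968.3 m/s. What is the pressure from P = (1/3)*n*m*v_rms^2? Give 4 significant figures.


Step 1: v_rms^2 = 968.3^2 = 9.376e+05
Step 2: n*m = 1.152e+25*5.452e-26 = 0.6281
Step 3: P = (1/3)*0.6281*9.376e+05 = 1.963e+05 Pa

1.963e+05


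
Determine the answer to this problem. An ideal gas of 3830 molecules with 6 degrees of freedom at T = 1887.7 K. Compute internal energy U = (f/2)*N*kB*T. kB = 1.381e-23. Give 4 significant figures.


Step 1: f/2 = 6/2 = 3.0
Step 2: N*kB*T = 3830*1.381e-23*1887.7 = 9.984e-17
Step 3: U = 3.0 * 9.984e-17 = 2.995e-16 J

2.995e-16


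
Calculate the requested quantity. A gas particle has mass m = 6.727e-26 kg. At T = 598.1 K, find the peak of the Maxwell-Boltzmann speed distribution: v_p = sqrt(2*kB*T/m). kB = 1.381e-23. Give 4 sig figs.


Step 1: Numerator = 2*kB*T = 2*1.381e-23*598.1 = 1.652e-20
Step 2: Ratio = 1.652e-20 / 6.727e-26 = 2.456e+05
Step 3: v_p = sqrt(2.456e+05) = 495.6 m/s

495.6


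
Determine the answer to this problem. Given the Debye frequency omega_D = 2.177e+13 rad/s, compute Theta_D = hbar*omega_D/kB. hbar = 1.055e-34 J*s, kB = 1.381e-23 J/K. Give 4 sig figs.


Step 1: hbar*omega_D = 1.055e-34 * 2.177e+13 = 2.297e-21 J
Step 2: Theta_D = 2.297e-21 / 1.381e-23
Step 3: Theta_D = 166.3 K

166.3


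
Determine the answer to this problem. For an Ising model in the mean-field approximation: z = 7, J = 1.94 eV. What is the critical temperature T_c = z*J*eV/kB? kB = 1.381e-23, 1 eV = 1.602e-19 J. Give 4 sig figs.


Step 1: z*J = 7*1.94 = 13.58 eV
Step 2: Convert to Joules: 13.58*1.602e-19 = 2.176e-18 J
Step 3: T_c = 2.176e-18 / 1.381e-23 = 1.575e+05 K

1.575e+05


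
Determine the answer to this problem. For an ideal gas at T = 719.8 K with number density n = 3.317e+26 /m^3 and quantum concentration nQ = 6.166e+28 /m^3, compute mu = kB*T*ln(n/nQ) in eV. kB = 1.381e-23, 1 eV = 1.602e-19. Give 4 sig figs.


Step 1: n/nQ = 3.317e+26/6.166e+28 = 0.00538
Step 2: ln(n/nQ) = -5.225
Step 3: mu = kB*T*ln(n/nQ) = 9.94e-21*-5.225 = -5.194e-20 J
Step 4: Convert to eV: -5.194e-20/1.602e-19 = -0.3242 eV

-0.3242


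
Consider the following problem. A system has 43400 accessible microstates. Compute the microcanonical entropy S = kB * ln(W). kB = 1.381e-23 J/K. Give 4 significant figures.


Step 1: ln(W) = ln(43400) = 10.68
Step 2: S = kB * ln(W) = 1.381e-23 * 10.68
Step 3: S = 1.475e-22 J/K

1.475e-22


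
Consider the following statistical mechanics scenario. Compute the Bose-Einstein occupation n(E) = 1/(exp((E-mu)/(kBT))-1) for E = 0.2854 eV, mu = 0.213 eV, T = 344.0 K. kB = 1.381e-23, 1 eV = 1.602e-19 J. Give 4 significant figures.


Step 1: (E - mu) = 0.0724 eV
Step 2: x = (E-mu)*eV/(kB*T) = 0.0724*1.602e-19/(1.381e-23*344.0) = 2.441
Step 3: exp(x) = 11.49
Step 4: n = 1/(exp(x)-1) = 0.09533

0.09533


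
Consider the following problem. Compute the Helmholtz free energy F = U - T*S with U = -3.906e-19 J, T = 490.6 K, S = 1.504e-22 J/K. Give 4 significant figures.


Step 1: T*S = 490.6 * 1.504e-22 = 7.379e-20 J
Step 2: F = U - T*S = -3.906e-19 - 7.379e-20
Step 3: F = -4.644e-19 J

-4.644e-19


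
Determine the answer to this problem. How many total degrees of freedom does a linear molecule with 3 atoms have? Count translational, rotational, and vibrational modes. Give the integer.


Step 1: Translational DOF = 3
Step 2: Rotational DOF (linear) = 2
Step 3: Vibrational DOF = 3*3 - 5 = 4
Step 4: Total = 3 + 2 + 4 = 9

9


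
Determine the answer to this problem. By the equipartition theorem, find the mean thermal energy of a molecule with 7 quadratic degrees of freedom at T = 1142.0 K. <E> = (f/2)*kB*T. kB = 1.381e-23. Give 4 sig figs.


Step 1: f/2 = 7/2 = 3.5
Step 2: kB*T = 1.381e-23 * 1142.0 = 1.577e-20
Step 3: <E> = 3.5 * 1.577e-20 = 5.52e-20 J

5.52e-20


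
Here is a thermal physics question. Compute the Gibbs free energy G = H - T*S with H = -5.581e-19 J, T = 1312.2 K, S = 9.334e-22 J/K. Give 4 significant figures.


Step 1: T*S = 1312.2 * 9.334e-22 = 1.225e-18 J
Step 2: G = H - T*S = -5.581e-19 - 1.225e-18
Step 3: G = -1.783e-18 J

-1.783e-18


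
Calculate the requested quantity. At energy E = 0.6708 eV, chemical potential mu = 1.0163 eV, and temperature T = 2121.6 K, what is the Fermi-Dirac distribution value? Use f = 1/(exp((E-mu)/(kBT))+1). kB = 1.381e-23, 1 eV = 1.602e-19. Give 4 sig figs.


Step 1: (E - mu) = 0.6708 - 1.0163 = -0.3455 eV
Step 2: Convert: (E-mu)*eV = -5.535e-20 J
Step 3: x = (E-mu)*eV/(kB*T) = -1.889
Step 4: f = 1/(exp(-1.889)+1) = 0.8687

0.8687


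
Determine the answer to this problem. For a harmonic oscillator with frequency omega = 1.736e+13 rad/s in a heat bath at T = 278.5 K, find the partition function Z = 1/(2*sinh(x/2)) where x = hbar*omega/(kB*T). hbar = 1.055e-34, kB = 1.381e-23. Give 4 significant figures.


Step 1: Compute x = hbar*omega/(kB*T) = 1.055e-34*1.736e+13/(1.381e-23*278.5) = 0.4762
Step 2: x/2 = 0.2381
Step 3: sinh(x/2) = 0.2404
Step 4: Z = 1/(2*0.2404) = 2.08

2.08


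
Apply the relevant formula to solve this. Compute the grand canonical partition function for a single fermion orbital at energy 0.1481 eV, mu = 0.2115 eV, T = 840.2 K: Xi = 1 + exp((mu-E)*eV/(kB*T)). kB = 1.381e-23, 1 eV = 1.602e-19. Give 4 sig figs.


Step 1: (mu - E) = 0.2115 - 0.1481 = 0.0634 eV
Step 2: x = (mu-E)*eV/(kB*T) = 0.0634*1.602e-19/(1.381e-23*840.2) = 0.8753
Step 3: exp(x) = 2.4
Step 4: Xi = 1 + 2.4 = 3.4

3.4


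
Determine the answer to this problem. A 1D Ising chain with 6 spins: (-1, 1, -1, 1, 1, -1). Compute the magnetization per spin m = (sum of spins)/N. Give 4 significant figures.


Step 1: Count up spins (+1): 3, down spins (-1): 3
Step 2: Total magnetization M = 3 - 3 = 0
Step 3: m = M/N = 0/6 = 0

0


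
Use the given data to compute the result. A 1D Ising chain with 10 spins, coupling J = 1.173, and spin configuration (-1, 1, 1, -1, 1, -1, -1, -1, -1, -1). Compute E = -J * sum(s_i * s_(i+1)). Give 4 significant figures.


Step 1: Nearest-neighbor products: -1, 1, -1, -1, -1, 1, 1, 1, 1
Step 2: Sum of products = 1
Step 3: E = -1.173 * 1 = -1.173

-1.173


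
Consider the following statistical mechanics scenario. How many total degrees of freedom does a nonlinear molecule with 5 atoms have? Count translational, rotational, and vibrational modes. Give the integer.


Step 1: Translational DOF = 3
Step 2: Rotational DOF (nonlinear) = 3
Step 3: Vibrational DOF = 3*5 - 6 = 9
Step 4: Total = 3 + 3 + 9 = 15

15


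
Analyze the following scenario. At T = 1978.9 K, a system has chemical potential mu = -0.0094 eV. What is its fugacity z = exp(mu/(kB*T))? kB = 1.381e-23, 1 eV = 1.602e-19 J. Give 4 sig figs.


Step 1: Convert mu to Joules: -0.0094*1.602e-19 = -1.506e-21 J
Step 2: kB*T = 1.381e-23*1978.9 = 2.733e-20 J
Step 3: mu/(kB*T) = -0.0551
Step 4: z = exp(-0.0551) = 0.9464

0.9464


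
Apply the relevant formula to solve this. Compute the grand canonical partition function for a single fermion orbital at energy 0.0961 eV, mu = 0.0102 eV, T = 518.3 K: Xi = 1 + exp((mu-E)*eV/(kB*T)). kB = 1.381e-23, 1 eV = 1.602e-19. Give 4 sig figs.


Step 1: (mu - E) = 0.0102 - 0.0961 = -0.0859 eV
Step 2: x = (mu-E)*eV/(kB*T) = -0.0859*1.602e-19/(1.381e-23*518.3) = -1.923
Step 3: exp(x) = 0.1462
Step 4: Xi = 1 + 0.1462 = 1.146

1.146


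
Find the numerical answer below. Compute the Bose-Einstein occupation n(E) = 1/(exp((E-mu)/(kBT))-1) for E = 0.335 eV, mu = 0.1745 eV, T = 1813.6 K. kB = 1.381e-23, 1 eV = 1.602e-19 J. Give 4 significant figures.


Step 1: (E - mu) = 0.1605 eV
Step 2: x = (E-mu)*eV/(kB*T) = 0.1605*1.602e-19/(1.381e-23*1813.6) = 1.027
Step 3: exp(x) = 2.792
Step 4: n = 1/(exp(x)-1) = 0.5582

0.5582


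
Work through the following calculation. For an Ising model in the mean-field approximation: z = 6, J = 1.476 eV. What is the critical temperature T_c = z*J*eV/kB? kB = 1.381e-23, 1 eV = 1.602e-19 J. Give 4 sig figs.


Step 1: z*J = 6*1.476 = 8.856 eV
Step 2: Convert to Joules: 8.856*1.602e-19 = 1.419e-18 J
Step 3: T_c = 1.419e-18 / 1.381e-23 = 1.027e+05 K

1.027e+05


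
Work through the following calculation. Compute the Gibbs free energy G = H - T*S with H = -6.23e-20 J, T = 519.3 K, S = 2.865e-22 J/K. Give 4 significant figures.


Step 1: T*S = 519.3 * 2.865e-22 = 1.488e-19 J
Step 2: G = H - T*S = -6.23e-20 - 1.488e-19
Step 3: G = -2.111e-19 J

-2.111e-19


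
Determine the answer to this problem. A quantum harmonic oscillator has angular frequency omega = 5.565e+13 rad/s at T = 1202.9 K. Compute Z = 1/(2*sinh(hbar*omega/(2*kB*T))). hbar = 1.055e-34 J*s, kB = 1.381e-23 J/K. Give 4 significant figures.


Step 1: Compute x = hbar*omega/(kB*T) = 1.055e-34*5.565e+13/(1.381e-23*1202.9) = 0.3534
Step 2: x/2 = 0.1767
Step 3: sinh(x/2) = 0.1776
Step 4: Z = 1/(2*0.1776) = 2.815

2.815


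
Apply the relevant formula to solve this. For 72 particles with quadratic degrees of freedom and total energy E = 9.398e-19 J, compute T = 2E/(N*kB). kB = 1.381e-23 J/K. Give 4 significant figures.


Step 1: Numerator = 2*E = 2*9.398e-19 = 1.88e-18 J
Step 2: Denominator = N*kB = 72*1.381e-23 = 9.943e-22
Step 3: T = 1.88e-18 / 9.943e-22 = 1890 K

1890


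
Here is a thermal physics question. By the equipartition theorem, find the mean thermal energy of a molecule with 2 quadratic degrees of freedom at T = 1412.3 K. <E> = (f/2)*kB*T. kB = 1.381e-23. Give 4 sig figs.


Step 1: f/2 = 2/2 = 1
Step 2: kB*T = 1.381e-23 * 1412.3 = 1.95e-20
Step 3: <E> = 1 * 1.95e-20 = 1.95e-20 J

1.95e-20


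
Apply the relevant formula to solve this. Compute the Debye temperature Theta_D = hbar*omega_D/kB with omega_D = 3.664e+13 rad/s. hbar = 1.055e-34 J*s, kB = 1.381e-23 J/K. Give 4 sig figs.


Step 1: hbar*omega_D = 1.055e-34 * 3.664e+13 = 3.866e-21 J
Step 2: Theta_D = 3.866e-21 / 1.381e-23
Step 3: Theta_D = 279.9 K

279.9
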